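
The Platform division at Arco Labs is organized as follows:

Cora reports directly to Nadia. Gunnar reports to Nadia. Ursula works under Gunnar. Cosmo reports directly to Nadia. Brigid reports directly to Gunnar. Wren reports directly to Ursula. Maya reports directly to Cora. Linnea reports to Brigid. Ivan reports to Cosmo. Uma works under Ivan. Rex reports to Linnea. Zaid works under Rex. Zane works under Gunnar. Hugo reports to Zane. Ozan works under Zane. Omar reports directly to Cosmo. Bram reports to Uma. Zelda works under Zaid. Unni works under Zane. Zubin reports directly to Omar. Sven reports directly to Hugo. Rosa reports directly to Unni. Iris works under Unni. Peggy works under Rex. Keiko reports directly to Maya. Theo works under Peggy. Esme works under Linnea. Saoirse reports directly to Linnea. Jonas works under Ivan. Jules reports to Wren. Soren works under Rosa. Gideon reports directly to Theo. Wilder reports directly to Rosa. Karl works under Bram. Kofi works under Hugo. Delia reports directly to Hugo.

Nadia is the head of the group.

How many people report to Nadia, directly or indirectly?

Nadia directly manages Cora, Gunnar, Cosmo. Under Cora: Maya, Keiko (2). Under Gunnar: Zane, Unni, Iris, Rosa, Wilder, Soren, Ozan, Hugo, Delia, Kofi, Sven, Brigid, Linnea, Saoirse, Esme, Rex, Peggy, Theo, Gideon, Zaid, Zelda, Ursula, Wren, Jules (24). Under Cosmo: Omar, Zubin, Ivan, Jonas, Uma, Bram, Karl (7). So Nadia's organization is 3 direct reports plus everyone under them: 3 + 25 + 8 = 36.

36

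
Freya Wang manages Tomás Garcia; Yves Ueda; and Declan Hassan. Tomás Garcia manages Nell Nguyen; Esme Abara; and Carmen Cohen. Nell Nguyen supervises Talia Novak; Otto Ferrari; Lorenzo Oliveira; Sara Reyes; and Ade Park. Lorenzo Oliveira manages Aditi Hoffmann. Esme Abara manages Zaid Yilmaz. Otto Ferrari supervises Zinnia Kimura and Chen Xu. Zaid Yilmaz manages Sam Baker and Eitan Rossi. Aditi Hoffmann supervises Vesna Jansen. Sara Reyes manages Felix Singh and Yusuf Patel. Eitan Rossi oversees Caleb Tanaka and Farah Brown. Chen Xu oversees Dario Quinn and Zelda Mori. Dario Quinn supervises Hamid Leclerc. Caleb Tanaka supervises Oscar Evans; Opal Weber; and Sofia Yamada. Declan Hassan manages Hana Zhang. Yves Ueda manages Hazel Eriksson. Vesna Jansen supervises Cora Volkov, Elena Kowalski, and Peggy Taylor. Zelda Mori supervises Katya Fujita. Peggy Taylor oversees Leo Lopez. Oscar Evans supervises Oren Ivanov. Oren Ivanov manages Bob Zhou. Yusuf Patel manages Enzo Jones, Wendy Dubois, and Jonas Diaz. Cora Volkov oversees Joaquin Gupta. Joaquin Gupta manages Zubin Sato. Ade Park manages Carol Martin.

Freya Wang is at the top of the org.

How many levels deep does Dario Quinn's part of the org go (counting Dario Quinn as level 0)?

The longest chain under Dario Quinn runs Dario Quinn → Hamid Leclerc, which is 1 level below Dario Quinn.

1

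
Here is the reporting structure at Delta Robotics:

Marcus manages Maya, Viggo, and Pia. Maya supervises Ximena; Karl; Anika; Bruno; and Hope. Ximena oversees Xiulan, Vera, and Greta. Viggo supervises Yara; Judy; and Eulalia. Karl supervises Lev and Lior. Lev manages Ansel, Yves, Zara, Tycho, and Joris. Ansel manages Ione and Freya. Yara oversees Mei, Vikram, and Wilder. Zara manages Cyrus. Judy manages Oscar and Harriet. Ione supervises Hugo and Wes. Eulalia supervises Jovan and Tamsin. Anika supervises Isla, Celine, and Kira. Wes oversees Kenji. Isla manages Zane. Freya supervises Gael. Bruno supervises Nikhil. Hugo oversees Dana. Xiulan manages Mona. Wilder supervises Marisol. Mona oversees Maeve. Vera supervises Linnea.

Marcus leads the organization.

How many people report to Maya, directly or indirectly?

31

Maya directly manages Ximena, Karl, Anika, Bruno, Hope. Under Ximena: Greta, Vera, Linnea, Xiulan, Mona, Maeve (6). Under Karl: Lior, Lev, Joris, Tycho, Zara, Cyrus, Yves, Ansel, Freya, Gael, Ione, Hugo, Dana, Wes, Kenji (15). Under Anika: Kira, Celine, Isla, Zane (4). Under Bruno: Nikhil (1). Hope has no reports. So Maya's organization is 5 direct reports plus everyone under them: 7 + 16 + 5 + 2 + 1 = 31.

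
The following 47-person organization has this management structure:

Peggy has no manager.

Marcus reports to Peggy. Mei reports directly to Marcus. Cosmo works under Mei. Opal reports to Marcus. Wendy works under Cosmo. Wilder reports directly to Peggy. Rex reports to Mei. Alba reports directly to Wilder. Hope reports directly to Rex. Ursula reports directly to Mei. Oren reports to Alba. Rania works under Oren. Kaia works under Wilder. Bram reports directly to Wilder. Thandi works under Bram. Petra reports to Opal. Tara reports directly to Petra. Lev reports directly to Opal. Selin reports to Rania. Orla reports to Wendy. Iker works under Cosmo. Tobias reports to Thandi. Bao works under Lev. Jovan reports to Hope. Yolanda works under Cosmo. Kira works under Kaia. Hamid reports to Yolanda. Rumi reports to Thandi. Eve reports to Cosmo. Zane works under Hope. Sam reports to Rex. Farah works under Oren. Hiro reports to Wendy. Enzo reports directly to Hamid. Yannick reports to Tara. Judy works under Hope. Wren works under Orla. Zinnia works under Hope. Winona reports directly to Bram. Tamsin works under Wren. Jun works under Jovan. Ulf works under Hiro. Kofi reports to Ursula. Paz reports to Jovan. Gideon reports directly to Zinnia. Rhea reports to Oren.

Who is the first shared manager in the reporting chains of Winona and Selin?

Wilder

Winona's chain of managers is Bram, Wilder, Peggy. Selin's chain of managers is Rania, Oren, Alba, Wilder, Peggy. The first manager that appears in both chains is Wilder.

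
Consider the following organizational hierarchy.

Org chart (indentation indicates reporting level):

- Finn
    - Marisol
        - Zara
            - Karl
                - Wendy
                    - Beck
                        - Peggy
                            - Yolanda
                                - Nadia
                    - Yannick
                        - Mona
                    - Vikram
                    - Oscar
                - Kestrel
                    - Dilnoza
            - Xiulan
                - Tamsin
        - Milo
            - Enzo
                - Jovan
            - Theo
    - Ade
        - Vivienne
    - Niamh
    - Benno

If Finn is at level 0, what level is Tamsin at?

4

Chain from Tamsin up to Finn: Tamsin → Xiulan → Zara → Marisol → Finn. That is 4 steps up, so Tamsin is 4 levels below Finn.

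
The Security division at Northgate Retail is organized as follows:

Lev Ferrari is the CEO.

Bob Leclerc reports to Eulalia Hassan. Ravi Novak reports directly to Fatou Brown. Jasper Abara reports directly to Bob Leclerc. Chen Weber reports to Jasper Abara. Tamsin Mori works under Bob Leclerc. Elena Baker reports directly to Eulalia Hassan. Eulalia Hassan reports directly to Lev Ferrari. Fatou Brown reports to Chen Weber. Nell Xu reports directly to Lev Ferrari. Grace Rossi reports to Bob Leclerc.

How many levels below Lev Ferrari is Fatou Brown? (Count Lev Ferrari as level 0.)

5

Chain from Fatou Brown up to Lev Ferrari: Fatou Brown → Chen Weber → Jasper Abara → Bob Leclerc → Eulalia Hassan → Lev Ferrari. That is 5 steps up, so Fatou Brown is 5 levels below Lev Ferrari.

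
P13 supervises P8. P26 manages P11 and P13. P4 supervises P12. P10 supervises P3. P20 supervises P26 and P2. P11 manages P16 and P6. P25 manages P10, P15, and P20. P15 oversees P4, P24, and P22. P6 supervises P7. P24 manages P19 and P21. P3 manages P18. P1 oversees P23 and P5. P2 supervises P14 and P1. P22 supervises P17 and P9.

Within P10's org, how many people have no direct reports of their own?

The only person in P10's organization with no one reporting to them is P18. That is 1.

1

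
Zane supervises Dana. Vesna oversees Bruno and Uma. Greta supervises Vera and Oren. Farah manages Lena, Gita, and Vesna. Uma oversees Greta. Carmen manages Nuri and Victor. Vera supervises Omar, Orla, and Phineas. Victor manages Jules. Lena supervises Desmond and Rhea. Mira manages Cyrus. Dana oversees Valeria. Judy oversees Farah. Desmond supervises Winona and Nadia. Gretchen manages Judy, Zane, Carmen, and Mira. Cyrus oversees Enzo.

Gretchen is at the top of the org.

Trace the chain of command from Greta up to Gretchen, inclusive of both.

Greta -> Uma -> Vesna -> Farah -> Judy -> Gretchen

Greta reports to Uma. Uma reports to Vesna. Vesna reports to Farah. Farah reports to Judy. Judy reports to Gretchen. Gretchen is at the top.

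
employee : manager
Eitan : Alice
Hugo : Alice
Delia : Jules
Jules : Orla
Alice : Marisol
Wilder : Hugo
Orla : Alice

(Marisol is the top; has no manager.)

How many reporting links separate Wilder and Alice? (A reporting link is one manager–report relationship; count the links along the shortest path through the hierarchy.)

Wilder is in Alice's organization: the chain from Wilder up to Alice is Wilder → Hugo → Alice, which is 2 links.

2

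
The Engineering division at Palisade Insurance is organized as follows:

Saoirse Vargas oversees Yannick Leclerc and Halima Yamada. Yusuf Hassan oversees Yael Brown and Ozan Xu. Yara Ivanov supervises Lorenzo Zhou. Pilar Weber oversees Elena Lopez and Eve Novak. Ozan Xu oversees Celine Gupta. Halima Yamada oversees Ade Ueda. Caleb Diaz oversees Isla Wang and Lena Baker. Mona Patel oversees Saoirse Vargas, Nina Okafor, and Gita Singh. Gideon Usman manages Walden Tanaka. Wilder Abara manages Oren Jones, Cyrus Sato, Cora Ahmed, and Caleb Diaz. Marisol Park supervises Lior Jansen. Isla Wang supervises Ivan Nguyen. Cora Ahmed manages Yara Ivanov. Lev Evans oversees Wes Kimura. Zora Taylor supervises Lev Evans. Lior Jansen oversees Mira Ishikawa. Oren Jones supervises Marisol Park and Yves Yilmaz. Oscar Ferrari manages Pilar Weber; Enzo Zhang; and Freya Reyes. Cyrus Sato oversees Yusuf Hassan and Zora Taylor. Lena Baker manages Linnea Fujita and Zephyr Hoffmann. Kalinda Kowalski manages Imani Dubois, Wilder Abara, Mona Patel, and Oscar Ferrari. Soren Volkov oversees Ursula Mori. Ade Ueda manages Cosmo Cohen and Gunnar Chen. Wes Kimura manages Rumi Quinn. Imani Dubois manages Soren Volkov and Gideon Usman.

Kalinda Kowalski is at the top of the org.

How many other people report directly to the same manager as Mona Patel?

Mona Patel reports to Kalinda Kowalski. Kalinda Kowalski's other direct reports are Wilder Abara, Oscar Ferrari, Imani Dubois — 3 peers.

3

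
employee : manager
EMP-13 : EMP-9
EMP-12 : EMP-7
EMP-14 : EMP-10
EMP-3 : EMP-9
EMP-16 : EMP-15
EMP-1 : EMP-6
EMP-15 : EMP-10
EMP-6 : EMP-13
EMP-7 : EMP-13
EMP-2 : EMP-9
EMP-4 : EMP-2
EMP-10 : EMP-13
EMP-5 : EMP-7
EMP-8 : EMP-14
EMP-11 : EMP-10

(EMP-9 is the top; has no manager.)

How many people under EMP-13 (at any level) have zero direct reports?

6

The people in EMP-13's organization with no one reporting to them are EMP-1, EMP-5, EMP-12, EMP-16, EMP-8, EMP-11. That is 6.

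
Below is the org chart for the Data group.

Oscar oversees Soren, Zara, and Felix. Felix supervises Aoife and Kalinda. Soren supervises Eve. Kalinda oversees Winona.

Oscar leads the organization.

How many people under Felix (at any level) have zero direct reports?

2

The people in Felix's organization with no one reporting to them are Winona, Aoife. That is 2.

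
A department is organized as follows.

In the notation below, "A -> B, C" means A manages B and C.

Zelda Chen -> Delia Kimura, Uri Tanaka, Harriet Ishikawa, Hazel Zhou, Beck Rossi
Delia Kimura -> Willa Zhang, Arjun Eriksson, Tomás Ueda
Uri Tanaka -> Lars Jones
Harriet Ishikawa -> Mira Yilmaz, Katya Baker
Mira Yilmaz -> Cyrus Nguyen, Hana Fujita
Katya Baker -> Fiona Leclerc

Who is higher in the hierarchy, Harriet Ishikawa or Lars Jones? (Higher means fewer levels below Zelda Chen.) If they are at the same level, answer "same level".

Harriet Ishikawa is 1 level below Zelda Chen; Lars Jones is 2. Harriet Ishikawa is higher.

Harriet Ishikawa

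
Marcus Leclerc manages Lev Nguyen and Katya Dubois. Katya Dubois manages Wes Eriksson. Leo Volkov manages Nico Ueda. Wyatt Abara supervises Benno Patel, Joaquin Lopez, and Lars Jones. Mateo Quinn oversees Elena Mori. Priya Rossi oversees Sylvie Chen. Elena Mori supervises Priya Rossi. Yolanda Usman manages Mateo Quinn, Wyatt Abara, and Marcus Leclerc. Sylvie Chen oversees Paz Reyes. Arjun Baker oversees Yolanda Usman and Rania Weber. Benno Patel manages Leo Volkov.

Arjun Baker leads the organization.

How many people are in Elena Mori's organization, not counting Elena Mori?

Elena Mori directly manages Priya Rossi. Under Priya Rossi: Sylvie Chen, Paz Reyes (2). That's 3 in total.

3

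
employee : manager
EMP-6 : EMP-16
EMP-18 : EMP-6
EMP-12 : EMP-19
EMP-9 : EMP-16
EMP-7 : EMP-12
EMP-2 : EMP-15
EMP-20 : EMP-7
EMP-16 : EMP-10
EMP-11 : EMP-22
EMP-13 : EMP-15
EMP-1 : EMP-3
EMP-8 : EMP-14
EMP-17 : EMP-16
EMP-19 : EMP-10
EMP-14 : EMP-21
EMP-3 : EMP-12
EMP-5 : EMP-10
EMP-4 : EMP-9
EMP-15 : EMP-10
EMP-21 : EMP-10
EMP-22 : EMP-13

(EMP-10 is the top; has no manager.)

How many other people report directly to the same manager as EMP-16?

4

EMP-16 reports to EMP-10. EMP-10's other direct reports are EMP-15, EMP-21, EMP-5, EMP-19 — 4 peers.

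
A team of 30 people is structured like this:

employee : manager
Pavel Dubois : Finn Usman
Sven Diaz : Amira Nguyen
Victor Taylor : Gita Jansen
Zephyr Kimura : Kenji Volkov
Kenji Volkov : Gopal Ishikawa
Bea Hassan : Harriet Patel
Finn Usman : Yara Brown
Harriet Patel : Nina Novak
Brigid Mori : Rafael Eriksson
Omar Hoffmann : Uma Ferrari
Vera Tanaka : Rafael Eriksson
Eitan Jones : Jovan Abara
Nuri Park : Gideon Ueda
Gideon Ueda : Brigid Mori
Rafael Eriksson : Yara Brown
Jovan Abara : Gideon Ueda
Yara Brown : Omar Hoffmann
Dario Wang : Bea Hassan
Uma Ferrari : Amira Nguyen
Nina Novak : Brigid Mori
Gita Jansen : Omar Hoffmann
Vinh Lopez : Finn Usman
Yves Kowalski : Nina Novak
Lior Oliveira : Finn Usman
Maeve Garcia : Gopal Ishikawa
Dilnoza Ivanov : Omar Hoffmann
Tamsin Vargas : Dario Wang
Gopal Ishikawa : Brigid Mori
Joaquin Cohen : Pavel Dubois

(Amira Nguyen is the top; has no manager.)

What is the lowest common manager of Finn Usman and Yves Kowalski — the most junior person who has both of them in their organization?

Yara Brown

Finn Usman's chain of managers is Yara Brown, Omar Hoffmann, Uma Ferrari, Amira Nguyen. Yves Kowalski's chain of managers is Nina Novak, Brigid Mori, Rafael Eriksson, Yara Brown, Omar Hoffmann, Uma Ferrari, Amira Nguyen. The first manager that appears in both chains is Yara Brown.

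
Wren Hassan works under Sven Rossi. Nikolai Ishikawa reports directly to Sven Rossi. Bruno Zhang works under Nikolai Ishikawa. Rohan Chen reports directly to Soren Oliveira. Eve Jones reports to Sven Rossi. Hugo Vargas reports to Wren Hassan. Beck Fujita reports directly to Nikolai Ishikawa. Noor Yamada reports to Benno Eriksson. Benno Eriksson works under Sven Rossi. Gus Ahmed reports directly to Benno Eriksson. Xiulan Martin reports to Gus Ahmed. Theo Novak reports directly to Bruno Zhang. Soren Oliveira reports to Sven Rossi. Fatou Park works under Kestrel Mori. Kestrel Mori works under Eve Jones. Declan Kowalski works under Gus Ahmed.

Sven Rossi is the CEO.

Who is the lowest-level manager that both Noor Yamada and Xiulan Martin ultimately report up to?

Noor Yamada's chain of managers is Benno Eriksson, Sven Rossi. Xiulan Martin's chain of managers is Gus Ahmed, Benno Eriksson, Sven Rossi. The first manager that appears in both chains is Benno Eriksson.

Benno Eriksson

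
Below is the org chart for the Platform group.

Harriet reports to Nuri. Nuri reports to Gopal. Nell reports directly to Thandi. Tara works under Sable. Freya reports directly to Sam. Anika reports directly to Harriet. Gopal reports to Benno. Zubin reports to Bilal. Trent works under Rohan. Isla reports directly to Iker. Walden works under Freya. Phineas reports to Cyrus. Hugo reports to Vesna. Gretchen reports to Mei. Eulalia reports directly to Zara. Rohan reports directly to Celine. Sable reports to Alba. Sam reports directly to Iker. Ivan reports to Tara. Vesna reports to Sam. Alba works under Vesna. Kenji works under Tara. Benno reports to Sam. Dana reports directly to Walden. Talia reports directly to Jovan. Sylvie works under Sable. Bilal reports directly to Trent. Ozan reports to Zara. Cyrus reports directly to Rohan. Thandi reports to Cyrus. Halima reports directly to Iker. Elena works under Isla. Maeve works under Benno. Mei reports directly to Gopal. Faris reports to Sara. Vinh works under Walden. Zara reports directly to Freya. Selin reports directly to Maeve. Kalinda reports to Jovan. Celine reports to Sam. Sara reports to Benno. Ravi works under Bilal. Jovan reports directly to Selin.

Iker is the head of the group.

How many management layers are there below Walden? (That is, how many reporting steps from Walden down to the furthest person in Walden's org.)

The longest chain under Walden runs Walden → Dana, which is 1 level below Walden.

1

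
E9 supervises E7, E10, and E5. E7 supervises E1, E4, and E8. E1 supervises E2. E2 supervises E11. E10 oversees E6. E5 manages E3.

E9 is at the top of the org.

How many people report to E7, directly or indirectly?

E7 directly manages E1, E4, E8. Under E1: E2, E11 (2). E4 has no reports. E8 has no reports. So E7's organization is 3 direct reports plus everyone under them: 3 + 1 + 1 = 5.

5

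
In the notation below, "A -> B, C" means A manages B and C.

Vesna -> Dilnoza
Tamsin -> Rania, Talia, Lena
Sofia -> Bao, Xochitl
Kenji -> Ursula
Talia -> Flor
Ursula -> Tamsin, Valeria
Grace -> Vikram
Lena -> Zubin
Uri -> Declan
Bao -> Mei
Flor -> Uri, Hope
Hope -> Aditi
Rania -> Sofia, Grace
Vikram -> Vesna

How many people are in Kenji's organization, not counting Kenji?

20

Kenji directly manages Ursula. Under Ursula: Valeria, Tamsin, Lena, Zubin, Talia, Flor, Hope, Aditi, Uri, Declan, Rania, Grace, Vikram, Vesna, Dilnoza, Sofia, Xochitl, Bao, Mei (19). That's 20 in total.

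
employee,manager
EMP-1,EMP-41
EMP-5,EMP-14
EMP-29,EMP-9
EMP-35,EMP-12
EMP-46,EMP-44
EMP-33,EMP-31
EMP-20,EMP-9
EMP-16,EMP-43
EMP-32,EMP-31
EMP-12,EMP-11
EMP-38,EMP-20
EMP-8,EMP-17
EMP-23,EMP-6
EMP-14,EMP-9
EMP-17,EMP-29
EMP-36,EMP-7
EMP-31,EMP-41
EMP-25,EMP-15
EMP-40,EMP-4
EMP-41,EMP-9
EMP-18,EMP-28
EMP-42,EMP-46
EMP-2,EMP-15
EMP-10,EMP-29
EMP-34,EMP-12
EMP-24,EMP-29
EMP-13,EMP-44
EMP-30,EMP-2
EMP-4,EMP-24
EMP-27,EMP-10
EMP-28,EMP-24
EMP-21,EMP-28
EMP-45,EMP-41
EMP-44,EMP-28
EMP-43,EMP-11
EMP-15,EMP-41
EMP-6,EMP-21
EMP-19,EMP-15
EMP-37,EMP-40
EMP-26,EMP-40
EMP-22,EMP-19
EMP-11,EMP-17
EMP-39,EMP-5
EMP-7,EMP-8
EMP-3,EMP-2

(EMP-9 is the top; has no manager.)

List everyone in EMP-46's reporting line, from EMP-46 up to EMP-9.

EMP-46 reports to EMP-44. EMP-44 reports to EMP-28. EMP-28 reports to EMP-24. EMP-24 reports to EMP-29. EMP-29 reports to EMP-9. EMP-9 is at the top.

EMP-46 -> EMP-44 -> EMP-28 -> EMP-24 -> EMP-29 -> EMP-9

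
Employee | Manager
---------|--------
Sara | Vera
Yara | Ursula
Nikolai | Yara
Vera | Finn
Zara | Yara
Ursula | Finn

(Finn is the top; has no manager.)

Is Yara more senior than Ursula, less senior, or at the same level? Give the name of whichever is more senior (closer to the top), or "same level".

Ursula

Yara is 2 levels below Finn; Ursula is 1. Ursula is higher.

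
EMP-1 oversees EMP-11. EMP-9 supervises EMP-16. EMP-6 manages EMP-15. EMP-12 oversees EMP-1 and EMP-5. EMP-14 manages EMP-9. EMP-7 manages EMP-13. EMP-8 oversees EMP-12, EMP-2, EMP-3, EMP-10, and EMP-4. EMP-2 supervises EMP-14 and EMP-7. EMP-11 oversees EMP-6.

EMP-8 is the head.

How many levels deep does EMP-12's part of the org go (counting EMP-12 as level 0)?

The longest chain under EMP-12 runs EMP-12 → EMP-1 → EMP-11 → EMP-6 → EMP-15, which is 4 levels below EMP-12.

4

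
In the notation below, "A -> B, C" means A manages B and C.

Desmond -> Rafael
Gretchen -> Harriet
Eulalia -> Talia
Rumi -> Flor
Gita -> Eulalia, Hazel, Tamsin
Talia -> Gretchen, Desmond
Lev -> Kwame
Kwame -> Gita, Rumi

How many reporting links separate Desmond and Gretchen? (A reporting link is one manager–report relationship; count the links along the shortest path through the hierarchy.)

2

Desmond is 1 level below Talia, and Gretchen is 1 level below Talia (their lowest common manager). The shortest path runs up from Desmond to Talia and back down to Gretchen: 1 + 1 = 2 links.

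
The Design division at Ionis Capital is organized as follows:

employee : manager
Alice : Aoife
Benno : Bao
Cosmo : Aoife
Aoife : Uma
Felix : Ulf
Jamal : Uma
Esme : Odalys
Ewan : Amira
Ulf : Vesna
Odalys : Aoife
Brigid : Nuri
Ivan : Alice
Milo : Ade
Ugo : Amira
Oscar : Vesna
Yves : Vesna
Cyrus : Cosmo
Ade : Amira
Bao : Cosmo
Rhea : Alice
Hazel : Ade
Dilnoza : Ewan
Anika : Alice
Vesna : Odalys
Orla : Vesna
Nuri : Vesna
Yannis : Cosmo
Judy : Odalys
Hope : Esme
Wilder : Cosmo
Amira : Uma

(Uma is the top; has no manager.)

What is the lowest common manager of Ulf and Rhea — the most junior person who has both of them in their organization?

Ulf's chain of managers is Vesna, Odalys, Aoife, Uma. Rhea's chain of managers is Alice, Aoife, Uma. The first manager that appears in both chains is Aoife.

Aoife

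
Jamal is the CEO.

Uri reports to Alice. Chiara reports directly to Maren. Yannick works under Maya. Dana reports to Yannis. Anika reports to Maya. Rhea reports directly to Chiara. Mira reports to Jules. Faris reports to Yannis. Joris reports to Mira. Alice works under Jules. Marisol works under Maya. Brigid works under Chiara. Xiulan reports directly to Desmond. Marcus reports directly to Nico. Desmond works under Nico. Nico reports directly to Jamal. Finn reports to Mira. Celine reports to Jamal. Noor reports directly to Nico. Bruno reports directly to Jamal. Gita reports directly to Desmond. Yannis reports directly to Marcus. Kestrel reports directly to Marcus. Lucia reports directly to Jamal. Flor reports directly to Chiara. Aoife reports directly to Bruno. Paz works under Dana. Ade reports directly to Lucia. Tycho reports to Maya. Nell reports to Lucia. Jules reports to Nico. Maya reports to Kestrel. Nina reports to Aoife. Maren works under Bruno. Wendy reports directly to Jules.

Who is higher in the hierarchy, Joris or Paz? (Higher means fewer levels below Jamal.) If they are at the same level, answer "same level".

Joris

Joris is 4 levels below Jamal; Paz is 5. Joris is higher.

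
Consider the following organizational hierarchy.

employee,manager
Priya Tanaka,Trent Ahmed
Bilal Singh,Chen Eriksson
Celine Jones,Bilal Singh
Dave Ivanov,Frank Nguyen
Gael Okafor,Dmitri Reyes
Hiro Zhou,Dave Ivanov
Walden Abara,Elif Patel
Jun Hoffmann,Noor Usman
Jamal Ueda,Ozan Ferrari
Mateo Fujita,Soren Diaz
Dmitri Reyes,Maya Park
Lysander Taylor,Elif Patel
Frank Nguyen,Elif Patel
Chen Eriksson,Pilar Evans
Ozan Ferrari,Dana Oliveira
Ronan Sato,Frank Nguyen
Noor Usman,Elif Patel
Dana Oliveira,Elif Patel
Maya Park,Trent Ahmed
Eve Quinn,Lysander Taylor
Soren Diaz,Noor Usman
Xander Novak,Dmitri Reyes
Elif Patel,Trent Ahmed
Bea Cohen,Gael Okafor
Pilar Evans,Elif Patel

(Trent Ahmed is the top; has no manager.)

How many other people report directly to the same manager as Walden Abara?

Walden Abara reports to Elif Patel. Elif Patel's other direct reports are Frank Nguyen, Pilar Evans, Dana Oliveira, Lysander Taylor, Noor Usman — 5 peers.

5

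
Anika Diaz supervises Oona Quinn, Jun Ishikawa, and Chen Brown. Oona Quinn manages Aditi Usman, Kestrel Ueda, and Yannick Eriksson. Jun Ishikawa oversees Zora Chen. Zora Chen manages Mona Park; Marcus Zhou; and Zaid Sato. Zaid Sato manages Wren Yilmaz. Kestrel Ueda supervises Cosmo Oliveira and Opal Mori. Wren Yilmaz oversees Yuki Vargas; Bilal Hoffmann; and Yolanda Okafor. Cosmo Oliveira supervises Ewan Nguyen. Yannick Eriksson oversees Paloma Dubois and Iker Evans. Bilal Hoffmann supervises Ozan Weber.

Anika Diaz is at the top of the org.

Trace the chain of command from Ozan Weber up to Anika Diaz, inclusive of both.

Ozan Weber reports to Bilal Hoffmann. Bilal Hoffmann reports to Wren Yilmaz. Wren Yilmaz reports to Zaid Sato. Zaid Sato reports to Zora Chen. Zora Chen reports to Jun Ishikawa. Jun Ishikawa reports to Anika Diaz. Anika Diaz is at the top.

Ozan Weber -> Bilal Hoffmann -> Wren Yilmaz -> Zaid Sato -> Zora Chen -> Jun Ishikawa -> Anika Diaz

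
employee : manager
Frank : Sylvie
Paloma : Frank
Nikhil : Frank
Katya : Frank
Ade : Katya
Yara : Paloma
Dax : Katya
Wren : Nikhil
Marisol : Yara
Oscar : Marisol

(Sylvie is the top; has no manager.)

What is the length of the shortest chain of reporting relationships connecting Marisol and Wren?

Marisol is 3 levels below Frank, and Wren is 2 levels below Frank (their lowest common manager). The shortest path runs up from Marisol to Frank and back down to Wren: 3 + 2 = 5 links.

5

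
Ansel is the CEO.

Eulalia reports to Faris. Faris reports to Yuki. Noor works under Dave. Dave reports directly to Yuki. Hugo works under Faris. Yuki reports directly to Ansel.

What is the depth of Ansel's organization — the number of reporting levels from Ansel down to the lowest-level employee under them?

3

The longest chain under Ansel runs Ansel → Yuki → Dave → Noor, which is 3 levels below Ansel.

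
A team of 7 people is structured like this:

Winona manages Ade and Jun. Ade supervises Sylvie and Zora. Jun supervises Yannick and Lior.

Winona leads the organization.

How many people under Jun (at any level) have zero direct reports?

2

The people in Jun's organization with no one reporting to them are Lior, Yannick. That is 2.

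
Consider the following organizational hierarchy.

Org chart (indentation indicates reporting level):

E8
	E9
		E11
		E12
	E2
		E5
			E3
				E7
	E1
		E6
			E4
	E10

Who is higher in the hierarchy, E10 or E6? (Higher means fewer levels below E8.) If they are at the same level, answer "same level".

E10

E10 is 1 level below E8; E6 is 2. E10 is higher.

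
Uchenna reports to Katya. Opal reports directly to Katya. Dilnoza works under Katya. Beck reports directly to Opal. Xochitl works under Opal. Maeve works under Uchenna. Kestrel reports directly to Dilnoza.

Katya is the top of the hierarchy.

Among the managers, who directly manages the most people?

Direct-report counts: Katya has 3; Dilnoza has 1; Opal has 2; Uchenna has 1. The largest is 3, held by Katya.

Katya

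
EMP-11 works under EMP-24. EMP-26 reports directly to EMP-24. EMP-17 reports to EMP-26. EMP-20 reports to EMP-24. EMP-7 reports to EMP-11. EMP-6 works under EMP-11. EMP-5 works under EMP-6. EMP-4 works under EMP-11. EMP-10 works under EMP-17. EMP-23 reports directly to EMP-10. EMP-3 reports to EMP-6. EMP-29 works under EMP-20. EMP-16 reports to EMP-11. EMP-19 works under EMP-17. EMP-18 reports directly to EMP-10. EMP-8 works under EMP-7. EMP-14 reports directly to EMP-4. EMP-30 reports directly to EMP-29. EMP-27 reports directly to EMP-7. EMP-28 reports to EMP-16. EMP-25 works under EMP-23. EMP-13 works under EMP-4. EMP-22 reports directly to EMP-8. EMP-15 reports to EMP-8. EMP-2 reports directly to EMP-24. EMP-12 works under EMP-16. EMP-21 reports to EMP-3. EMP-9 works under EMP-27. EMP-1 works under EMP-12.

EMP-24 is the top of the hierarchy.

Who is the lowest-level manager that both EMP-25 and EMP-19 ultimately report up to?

EMP-17

EMP-25's chain of managers is EMP-23, EMP-10, EMP-17, EMP-26, EMP-24. EMP-19's chain of managers is EMP-17, EMP-26, EMP-24. The first manager that appears in both chains is EMP-17.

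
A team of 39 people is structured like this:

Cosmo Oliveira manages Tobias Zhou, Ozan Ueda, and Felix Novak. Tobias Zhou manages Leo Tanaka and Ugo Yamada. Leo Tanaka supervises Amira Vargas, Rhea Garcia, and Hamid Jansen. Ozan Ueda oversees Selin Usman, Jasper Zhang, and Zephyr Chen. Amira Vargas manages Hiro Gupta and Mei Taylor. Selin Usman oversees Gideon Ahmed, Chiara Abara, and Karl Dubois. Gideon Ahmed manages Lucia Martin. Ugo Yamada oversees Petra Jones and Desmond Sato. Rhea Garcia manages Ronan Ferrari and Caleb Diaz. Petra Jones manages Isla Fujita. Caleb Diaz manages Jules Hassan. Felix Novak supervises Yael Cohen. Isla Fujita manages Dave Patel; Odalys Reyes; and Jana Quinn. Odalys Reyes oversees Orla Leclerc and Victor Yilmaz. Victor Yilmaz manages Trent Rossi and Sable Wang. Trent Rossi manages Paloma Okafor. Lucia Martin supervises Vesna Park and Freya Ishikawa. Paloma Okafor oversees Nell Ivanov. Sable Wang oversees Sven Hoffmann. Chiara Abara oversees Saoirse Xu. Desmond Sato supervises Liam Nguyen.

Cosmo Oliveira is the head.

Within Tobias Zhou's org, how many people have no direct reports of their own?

The people in Tobias Zhou's organization with no one reporting to them are Liam Nguyen, Dave Patel, Jana Quinn, Orla Leclerc, Sven Hoffmann, Nell Ivanov, Jules Hassan, Ronan Ferrari, Hamid Jansen, Hiro Gupta, Mei Taylor. That is 11.

11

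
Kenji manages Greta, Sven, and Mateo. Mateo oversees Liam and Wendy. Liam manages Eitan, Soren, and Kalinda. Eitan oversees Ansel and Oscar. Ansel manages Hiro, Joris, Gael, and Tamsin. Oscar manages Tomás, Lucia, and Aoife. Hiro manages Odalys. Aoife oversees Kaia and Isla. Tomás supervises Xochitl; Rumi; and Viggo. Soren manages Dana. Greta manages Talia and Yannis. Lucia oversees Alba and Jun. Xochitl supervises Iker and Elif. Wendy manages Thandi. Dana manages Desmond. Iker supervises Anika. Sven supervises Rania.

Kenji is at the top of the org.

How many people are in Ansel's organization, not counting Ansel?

5

Ansel directly manages Hiro, Joris, Gael, Tamsin. Under Hiro: Odalys (1). Joris has no reports. Gael has no reports. Tamsin has no reports. So Ansel's organization is 4 direct reports plus everyone under them: 2 + 1 + 1 + 1 = 5.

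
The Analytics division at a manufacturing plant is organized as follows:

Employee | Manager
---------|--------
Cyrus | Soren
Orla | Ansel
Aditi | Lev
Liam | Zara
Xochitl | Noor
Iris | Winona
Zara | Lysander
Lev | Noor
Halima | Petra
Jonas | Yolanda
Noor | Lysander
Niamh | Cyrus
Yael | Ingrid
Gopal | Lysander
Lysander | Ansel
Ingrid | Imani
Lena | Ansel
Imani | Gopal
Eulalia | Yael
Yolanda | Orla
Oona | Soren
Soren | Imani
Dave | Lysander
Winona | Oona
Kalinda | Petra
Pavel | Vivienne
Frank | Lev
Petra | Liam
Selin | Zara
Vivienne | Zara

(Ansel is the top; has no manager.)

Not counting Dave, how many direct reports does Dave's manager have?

Dave reports to Lysander. Lysander's other direct reports are Zara, Noor, Gopal — 3 peers.

3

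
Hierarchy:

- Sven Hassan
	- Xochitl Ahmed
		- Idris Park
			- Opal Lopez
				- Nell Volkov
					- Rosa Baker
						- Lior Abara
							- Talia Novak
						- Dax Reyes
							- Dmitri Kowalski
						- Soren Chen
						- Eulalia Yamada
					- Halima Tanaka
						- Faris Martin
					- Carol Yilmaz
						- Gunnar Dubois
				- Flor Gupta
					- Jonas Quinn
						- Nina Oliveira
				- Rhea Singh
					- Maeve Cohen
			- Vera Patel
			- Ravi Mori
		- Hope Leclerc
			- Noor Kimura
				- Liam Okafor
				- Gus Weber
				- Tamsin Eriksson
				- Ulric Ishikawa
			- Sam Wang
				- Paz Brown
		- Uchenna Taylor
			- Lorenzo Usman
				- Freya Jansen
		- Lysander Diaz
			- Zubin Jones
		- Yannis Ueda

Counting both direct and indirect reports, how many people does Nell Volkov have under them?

Nell Volkov directly manages Rosa Baker, Halima Tanaka, Carol Yilmaz. Under Rosa Baker: Eulalia Yamada, Soren Chen, Dax Reyes, Dmitri Kowalski, Lior Abara, Talia Novak (6). Under Halima Tanaka: Faris Martin (1). Under Carol Yilmaz: Gunnar Dubois (1). So Nell Volkov's organization is 3 direct reports plus everyone under them: 7 + 2 + 2 = 11.

11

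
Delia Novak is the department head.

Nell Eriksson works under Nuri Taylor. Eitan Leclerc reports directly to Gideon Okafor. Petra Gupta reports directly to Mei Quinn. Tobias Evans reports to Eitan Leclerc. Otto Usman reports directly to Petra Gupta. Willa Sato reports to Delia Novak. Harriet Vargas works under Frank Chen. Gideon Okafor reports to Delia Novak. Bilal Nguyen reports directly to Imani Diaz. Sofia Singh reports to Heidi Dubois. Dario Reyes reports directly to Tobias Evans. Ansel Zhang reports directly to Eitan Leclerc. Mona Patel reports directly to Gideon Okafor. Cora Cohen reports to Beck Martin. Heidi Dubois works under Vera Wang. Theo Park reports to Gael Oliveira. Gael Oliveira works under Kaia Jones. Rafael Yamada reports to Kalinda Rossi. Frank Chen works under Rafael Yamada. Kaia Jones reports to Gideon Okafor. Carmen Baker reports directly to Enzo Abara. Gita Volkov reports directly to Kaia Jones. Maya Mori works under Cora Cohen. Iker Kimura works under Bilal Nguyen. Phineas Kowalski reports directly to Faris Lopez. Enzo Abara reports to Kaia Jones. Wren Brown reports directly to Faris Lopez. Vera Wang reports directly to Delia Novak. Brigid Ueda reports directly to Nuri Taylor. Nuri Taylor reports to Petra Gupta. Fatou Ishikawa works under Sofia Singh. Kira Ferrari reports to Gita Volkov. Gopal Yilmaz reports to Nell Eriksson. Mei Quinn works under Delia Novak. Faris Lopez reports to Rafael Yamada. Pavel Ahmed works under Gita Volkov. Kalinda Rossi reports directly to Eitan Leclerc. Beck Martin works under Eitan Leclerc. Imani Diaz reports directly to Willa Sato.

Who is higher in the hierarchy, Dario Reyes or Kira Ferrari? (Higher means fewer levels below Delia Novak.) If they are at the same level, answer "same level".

Both Dario Reyes and Kira Ferrari are 4 levels below Delia Novak.

same level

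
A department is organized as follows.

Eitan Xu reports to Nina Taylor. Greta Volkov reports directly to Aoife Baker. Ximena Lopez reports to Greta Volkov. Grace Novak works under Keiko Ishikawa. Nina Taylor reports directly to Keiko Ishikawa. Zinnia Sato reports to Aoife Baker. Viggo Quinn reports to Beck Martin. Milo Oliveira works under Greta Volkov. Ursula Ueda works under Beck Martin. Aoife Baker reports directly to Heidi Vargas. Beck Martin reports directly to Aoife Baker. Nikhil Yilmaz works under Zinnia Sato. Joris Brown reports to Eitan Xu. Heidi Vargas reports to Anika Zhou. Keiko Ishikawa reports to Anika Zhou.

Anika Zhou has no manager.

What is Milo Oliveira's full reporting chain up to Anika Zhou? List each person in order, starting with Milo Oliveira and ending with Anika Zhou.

Milo Oliveira reports to Greta Volkov. Greta Volkov reports to Aoife Baker. Aoife Baker reports to Heidi Vargas. Heidi Vargas reports to Anika Zhou. Anika Zhou is at the top.

Milo Oliveira -> Greta Volkov -> Aoife Baker -> Heidi Vargas -> Anika Zhou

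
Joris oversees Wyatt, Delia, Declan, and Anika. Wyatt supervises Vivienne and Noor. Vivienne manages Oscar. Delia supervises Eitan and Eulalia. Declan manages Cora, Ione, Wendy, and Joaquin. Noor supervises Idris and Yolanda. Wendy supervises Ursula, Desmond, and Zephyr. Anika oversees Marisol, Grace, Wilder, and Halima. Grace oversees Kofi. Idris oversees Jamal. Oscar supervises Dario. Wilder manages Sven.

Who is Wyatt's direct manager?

Joris

Wyatt reports directly to Joris.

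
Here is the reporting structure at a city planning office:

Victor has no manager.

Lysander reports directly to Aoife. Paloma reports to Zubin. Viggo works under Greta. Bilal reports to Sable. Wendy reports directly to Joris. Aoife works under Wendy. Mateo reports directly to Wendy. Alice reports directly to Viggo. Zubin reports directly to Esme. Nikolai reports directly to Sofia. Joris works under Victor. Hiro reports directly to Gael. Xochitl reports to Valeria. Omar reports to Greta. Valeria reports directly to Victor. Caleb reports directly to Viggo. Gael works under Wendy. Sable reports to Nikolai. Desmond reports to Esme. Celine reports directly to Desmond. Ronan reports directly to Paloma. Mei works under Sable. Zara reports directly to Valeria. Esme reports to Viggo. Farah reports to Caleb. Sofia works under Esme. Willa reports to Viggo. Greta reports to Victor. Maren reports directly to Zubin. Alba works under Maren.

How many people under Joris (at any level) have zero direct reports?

3

The people in Joris's organization with no one reporting to them are Lysander, Hiro, Mateo. That is 3.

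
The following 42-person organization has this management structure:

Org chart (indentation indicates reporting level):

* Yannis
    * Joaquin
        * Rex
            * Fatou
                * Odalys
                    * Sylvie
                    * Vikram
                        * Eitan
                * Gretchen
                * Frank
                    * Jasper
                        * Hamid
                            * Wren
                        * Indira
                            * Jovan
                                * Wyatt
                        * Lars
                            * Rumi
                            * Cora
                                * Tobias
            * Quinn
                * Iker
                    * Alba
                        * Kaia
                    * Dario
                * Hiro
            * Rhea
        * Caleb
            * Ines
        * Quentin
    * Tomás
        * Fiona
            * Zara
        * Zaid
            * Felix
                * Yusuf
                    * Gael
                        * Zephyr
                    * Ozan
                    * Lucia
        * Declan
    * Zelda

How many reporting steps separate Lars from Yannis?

6

Chain from Lars up to Yannis: Lars → Jasper → Frank → Fatou → Rex → Joaquin → Yannis. That is 6 steps up, so Lars is 6 levels below Yannis.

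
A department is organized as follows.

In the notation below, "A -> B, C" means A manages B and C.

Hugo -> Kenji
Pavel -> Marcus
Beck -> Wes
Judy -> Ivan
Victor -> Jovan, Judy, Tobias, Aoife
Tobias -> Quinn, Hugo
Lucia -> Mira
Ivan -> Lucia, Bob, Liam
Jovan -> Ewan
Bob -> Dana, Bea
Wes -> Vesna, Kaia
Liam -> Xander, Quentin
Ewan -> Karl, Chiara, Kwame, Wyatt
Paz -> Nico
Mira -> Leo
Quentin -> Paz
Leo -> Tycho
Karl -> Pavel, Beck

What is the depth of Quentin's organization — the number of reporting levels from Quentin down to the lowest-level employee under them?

The longest chain under Quentin runs Quentin → Paz → Nico, which is 2 levels below Quentin.

2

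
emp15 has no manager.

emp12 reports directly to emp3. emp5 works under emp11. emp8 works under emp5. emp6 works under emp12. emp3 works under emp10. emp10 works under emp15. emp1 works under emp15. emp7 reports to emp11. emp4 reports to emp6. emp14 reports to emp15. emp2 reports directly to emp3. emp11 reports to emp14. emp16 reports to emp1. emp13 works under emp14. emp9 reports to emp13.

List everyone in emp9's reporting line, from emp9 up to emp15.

emp9 -> emp13 -> emp14 -> emp15

emp9 reports to emp13. emp13 reports to emp14. emp14 reports to emp15. emp15 is at the top.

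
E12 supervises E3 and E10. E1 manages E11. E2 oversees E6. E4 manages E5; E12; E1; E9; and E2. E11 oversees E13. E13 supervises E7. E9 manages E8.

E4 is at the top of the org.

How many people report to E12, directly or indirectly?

E12 directly manages E3, E10. E3 has no reports. E10 has no reports. So E12's organization is 2 direct reports plus everyone under them: 1 + 1 = 2.

2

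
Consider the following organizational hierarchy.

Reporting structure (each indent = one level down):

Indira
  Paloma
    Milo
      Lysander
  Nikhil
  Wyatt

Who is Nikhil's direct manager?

Nikhil reports directly to Indira.

Indira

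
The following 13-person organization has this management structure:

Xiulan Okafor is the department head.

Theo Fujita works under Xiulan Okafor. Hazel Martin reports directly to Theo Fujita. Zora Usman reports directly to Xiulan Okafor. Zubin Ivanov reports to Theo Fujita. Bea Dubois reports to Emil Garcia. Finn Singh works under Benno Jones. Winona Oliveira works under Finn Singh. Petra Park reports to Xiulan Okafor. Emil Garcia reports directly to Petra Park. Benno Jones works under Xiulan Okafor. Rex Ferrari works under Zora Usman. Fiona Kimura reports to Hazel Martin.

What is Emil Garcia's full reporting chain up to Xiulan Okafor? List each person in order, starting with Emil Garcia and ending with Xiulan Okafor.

Emil Garcia reports to Petra Park. Petra Park reports to Xiulan Okafor. Xiulan Okafor is at the top.

Emil Garcia -> Petra Park -> Xiulan Okafor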